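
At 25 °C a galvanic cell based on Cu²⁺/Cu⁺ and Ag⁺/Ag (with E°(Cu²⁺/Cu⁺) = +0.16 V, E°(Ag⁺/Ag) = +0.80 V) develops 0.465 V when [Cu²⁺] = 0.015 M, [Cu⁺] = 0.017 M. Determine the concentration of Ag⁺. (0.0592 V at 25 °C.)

From the Nernst equation, log Q = n(E° − E)/0.0592 = 1(0.64 − 0.465)/0.0592 = 2.956, so Q = 904.
With Q = [Cu²⁺]/([Cu⁺]·[Ag⁺]) and the known concentrations, [Ag⁺] in the denominator gives [Ag⁺] = 9.8 × 10^-4 M.

9.8 × 10^-4 M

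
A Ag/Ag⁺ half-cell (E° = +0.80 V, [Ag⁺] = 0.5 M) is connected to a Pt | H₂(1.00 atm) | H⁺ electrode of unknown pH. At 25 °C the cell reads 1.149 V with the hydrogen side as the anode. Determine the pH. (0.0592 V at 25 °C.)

E°_cell = 0.80 V and n = 2.
log Q = n(E° − E)/0.0592 = 2×(0.80 − 1.149)/0.0592 = -11.791.
With Q = [H⁺]^2 / ([Ag⁺]^2·P(H₂)), solving for [H⁺] gives log[H⁺] = -6.196, so pH = 6.20.

pH = 6.20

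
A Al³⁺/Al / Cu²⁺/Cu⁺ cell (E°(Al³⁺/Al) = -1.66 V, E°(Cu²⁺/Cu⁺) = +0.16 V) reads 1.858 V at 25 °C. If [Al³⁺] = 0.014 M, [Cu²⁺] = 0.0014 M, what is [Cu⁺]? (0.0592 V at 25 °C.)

From the Nernst equation, log Q = n(E° − E)/0.0592 = 3(1.82 − 1.858)/0.0592 = -1.926, so Q = 0.0119.
With Q = [Al³⁺]·[Cu⁺]^3/[Cu²⁺]^3 and the known concentrations, [Cu⁺]^3 in the numerator gives [Cu⁺] = 0.0013 M.

0.0013 M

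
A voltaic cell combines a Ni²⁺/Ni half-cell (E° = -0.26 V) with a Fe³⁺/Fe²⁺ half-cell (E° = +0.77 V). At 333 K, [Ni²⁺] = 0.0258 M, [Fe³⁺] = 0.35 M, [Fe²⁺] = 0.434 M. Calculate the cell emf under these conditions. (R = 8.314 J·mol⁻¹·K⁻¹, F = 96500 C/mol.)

The Fe³⁺/Fe²⁺ couple has the higher reduction potential and acts as the cathode, so E°_cell = +0.77 − (-0.26) = 1.03 V.
Balancing electrons gives n = 2; the reaction quotient is Q = [Ni²⁺]·[Fe²⁺]^2/[Fe³⁺]^2 = 0.0397.
E = E° − (RT/nF) ln Q = 1.03 − (8.314×333)/(2×96500) × (-3.227) = 1.030 + 0.046 = 1.076 V.

1.08 V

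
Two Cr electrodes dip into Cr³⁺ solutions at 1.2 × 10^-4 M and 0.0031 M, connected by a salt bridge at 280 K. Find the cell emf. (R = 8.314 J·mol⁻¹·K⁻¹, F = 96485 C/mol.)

Both half-cells are Cr³⁺/Cr, so E°_cell = 0. The concentrated side is the cathode; the cell reaction moves Cr³⁺ from high to low concentration with n = 3.
Q = [Cr³⁺]_dilute/[Cr³⁺]_conc = 1.2 × 10^-4/0.0031 = 0.0387.
E = 0 − (RT/nF) ln Q = −((8.314×280)/(3×96485))(-3.252) = 0.0262 V.

0.026 V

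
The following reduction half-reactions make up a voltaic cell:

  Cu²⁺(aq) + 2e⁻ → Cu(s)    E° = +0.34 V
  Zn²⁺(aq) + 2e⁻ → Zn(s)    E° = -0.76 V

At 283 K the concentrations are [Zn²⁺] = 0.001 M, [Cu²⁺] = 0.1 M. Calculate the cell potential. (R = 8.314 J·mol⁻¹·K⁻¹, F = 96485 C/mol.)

The Cu²⁺/Cu couple has the higher reduction potential and acts as the cathode, so E°_cell = +0.34 − (-0.76) = 1.10 V.
Balancing electrons gives n = 2; the reaction quotient is Q = [Zn²⁺]/[Cu²⁺] = 0.0100.
E = E° − (RT/nF) ln Q = 1.10 − (8.314×283)/(2×96485) × (-4.605) = 1.100 + 0.056 = 1.156 V.

1.16 V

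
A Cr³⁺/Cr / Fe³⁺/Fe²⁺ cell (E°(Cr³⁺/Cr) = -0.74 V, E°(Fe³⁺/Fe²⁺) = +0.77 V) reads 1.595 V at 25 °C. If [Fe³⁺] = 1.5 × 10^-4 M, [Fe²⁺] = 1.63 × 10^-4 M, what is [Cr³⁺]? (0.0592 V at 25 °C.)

From the Nernst equation, log Q = n(E° − E)/0.0592 = 3(1.51 − 1.595)/0.0592 = -4.307, so Q = 4.93 × 10^-5.
With Q = [Cr³⁺]·[Fe²⁺]^3/[Fe³⁺]^3 and the known concentrations, [Cr³⁺] in the numerator gives [Cr³⁺] = 3.8 × 10^-5 M.

3.8 × 10^-5 M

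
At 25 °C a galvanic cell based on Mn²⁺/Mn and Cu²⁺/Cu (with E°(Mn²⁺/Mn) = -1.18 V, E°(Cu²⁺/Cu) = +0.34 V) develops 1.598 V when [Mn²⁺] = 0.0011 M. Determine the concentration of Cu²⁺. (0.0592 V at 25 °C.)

From the Nernst equation, log Q = n(E° − E)/0.0592 = 2(1.52 − 1.598)/0.0592 = -2.635, so Q = 0.00232.
With Q = [Mn²⁺]/[Cu²⁺] and the known concentrations, [Cu²⁺] in the denominator gives [Cu²⁺] = 0.47 M.

0.47 M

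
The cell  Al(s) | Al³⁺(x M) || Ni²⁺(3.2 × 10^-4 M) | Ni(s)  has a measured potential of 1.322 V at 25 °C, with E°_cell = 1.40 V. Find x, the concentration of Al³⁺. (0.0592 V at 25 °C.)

0.051 M

From the Nernst equation, log Q = n(E° − E)/0.0592 = 6(1.40 − 1.322)/0.0592 = 7.905, so Q = 8.04 × 10^7.
With Q = [Al³⁺]^2/[Ni²⁺]^3 and the known concentrations, [Al³⁺]^2 in the numerator gives [Al³⁺] = 0.051 M.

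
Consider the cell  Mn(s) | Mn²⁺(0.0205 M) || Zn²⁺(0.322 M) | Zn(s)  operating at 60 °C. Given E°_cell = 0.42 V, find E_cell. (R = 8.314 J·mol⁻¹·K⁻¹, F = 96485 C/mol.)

Balancing electrons gives n = 2; the reaction quotient is Q = [Mn²⁺]/[Zn²⁺] = 0.0637.
E = E° − (RT/nF) ln Q = 0.42 − (8.314×333)/(2×96485) × (-2.754) = 0.420 + 0.040 = 0.460 V.

0.460 V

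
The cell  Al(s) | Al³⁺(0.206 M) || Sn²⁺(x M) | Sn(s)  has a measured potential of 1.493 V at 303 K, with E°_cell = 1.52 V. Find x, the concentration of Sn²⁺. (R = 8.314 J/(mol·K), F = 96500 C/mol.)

0.044 M

From the Nernst equation, ln Q = nF(E° − E)/RT = 6×96500×(1.52 − 1.493)/(8.314×303) = 6.206, so Q = 496.
With Q = [Al³⁺]^2/[Sn²⁺]^3 and the known concentrations, [Sn²⁺]^3 in the denominator gives [Sn²⁺] = 0.044 M.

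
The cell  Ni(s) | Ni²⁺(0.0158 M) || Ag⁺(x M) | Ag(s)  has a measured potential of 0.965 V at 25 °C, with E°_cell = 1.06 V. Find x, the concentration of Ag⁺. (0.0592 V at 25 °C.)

0.0031 M

From the Nernst equation, log Q = n(E° − E)/0.0592 = 2(1.06 − 0.965)/0.0592 = 3.209, so Q = 1620.
With Q = [Ni²⁺]/[Ag⁺]^2 and the known concentrations, [Ag⁺]^2 in the denominator gives [Ag⁺] = 0.0031 M.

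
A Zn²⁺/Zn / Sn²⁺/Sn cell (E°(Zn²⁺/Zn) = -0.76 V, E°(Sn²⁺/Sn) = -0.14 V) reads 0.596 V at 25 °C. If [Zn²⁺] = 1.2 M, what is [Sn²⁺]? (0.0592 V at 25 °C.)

From the Nernst equation, log Q = n(E° − E)/0.0592 = 2(0.62 − 0.596)/0.0592 = 0.811, so Q = 6.47.
With Q = [Zn²⁺]/[Sn²⁺] and the known concentrations, [Sn²⁺] in the denominator gives [Sn²⁺] = 0.19 M.

0.19 M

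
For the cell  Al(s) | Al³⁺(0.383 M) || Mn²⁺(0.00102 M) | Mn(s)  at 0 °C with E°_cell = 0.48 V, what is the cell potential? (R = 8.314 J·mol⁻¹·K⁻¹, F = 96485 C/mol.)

0.407 V

Balancing electrons gives n = 6; the reaction quotient is Q = [Al³⁺]^2/[Mn²⁺]^3 = 1.38 × 10^8.
E = E° − (RT/nF) ln Q = 0.48 − (8.314×273)/(6×96485) × (18.744) = 0.480 − 0.073 = 0.407 V.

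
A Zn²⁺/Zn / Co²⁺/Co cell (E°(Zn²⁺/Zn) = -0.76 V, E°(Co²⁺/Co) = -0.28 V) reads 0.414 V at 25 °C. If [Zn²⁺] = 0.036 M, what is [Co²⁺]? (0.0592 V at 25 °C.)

2.1 × 10^-4 M

From the Nernst equation, log Q = n(E° − E)/0.0592 = 2(0.48 − 0.414)/0.0592 = 2.230, so Q = 170.
With Q = [Zn²⁺]/[Co²⁺] and the known concentrations, [Co²⁺] in the denominator gives [Co²⁺] = 2.1 × 10^-4 M.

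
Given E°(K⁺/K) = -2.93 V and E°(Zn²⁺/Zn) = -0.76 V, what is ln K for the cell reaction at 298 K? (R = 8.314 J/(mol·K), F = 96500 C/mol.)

E°_cell = -0.76 − (-2.93) = 2.17 V, with n = 2 electrons transferred.
At equilibrium E = 0, so the Nernst equation gives ln K = nFE°/RT = (2)(96500)(2.17)/((8.314)(298)) = 169.04.

ln K = 169.0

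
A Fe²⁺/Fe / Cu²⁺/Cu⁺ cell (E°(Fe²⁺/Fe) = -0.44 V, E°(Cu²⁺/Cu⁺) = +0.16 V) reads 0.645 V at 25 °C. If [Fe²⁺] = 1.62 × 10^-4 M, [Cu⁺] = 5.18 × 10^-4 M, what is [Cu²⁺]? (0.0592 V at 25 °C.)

3.8 × 10^-5 M

From the Nernst equation, log Q = n(E° − E)/0.0592 = 2(0.60 − 0.645)/0.0592 = -1.520, so Q = 0.0302.
With Q = [Fe²⁺]·[Cu⁺]^2/[Cu²⁺]^2 and the known concentrations, [Cu²⁺]^2 in the denominator gives [Cu²⁺] = 3.8 × 10^-5 M.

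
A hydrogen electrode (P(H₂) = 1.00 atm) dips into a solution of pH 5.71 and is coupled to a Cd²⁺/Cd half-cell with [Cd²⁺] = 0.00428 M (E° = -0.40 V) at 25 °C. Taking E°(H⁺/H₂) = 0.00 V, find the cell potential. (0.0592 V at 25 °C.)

0.13 V

The hydrogen couple is the cathode, so E°_cell = 0.40 V; n = 2.
[H⁺] = 10^(−5.71) = 1.9 × 10^-6 M, and Q = [Cd²⁺]·P(H₂) / [H⁺]^2 = 1.13 × 10^9.
E = E° − (0.0592/2) log Q = 0.40 − (0.0592/2)(9.051) = 0.132 V.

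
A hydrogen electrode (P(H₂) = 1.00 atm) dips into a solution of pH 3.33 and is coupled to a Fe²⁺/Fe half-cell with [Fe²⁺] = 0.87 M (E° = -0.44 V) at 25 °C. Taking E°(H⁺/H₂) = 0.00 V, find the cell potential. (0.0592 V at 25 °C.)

The hydrogen couple is the cathode, so E°_cell = 0.44 V; n = 2.
[H⁺] = 10^(−3.33) = 4.7 × 10^-4 M, and Q = [Fe²⁺]·P(H₂) / [H⁺]^2 = 3.98 × 10^6.
E = E° − (0.0592/2) log Q = 0.44 − (0.0592/2)(6.600) = 0.245 V.

0.24 V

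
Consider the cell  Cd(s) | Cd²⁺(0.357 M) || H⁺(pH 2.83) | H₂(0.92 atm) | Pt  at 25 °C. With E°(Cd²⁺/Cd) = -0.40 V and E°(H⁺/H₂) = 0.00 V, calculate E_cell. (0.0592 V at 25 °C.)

0.25 V

The hydrogen couple is the cathode, so E°_cell = 0.40 V; n = 2.
[H⁺] = 10^(−2.83) = 0.0015 M, and Q = [Cd²⁺]·P(H₂) / [H⁺]^2 = 1.5 × 10^5.
E = E° − (0.0592/2) log Q = 0.40 − (0.0592/2)(5.176) = 0.247 V.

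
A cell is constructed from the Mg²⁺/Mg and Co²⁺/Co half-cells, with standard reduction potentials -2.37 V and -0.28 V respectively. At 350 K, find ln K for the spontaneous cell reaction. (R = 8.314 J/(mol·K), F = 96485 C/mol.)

ln K = 138.6

E°_cell = -0.28 − (-2.37) = 2.09 V, with n = 2 electrons transferred.
At equilibrium E = 0, so the Nernst equation gives ln K = nFE°/RT = (2)(96485)(2.09)/((8.314)(350)) = 138.60.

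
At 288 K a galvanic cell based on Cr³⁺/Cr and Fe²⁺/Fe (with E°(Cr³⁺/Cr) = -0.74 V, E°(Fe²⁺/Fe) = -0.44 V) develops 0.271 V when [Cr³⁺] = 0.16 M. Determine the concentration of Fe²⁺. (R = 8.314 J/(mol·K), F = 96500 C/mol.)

0.028 M

From the Nernst equation, ln Q = nF(E° − E)/RT = 6×96500×(0.30 − 0.271)/(8.314×288) = 7.013, so Q = 1110.
With Q = [Cr³⁺]^2/[Fe²⁺]^3 and the known concentrations, [Fe²⁺]^3 in the denominator gives [Fe²⁺] = 0.028 M.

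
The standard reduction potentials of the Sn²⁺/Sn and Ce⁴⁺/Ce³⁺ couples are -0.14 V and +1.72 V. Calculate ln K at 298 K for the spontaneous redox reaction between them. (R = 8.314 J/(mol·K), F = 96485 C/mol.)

E°_cell = +1.72 − (-0.14) = 1.86 V, with n = 2 electrons transferred.
At equilibrium E = 0, so the Nernst equation gives ln K = nFE°/RT = (2)(96485)(1.86)/((8.314)(298)) = 144.87.

ln K = 144.9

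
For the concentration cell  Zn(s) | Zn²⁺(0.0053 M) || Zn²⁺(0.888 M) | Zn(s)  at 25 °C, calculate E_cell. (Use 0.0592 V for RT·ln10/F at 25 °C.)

0.066 V

Both half-cells are Zn²⁺/Zn, so E°_cell = 0. The concentrated side is the cathode; the cell reaction moves Zn²⁺ from high to low concentration with n = 2.
Q = [Zn²⁺]_dilute/[Zn²⁺]_conc = 0.0053/0.888 = 0.00597.
E = 0 − (0.0592/2) log Q = −(0.0592/2)(-2.224) = 0.0658 V.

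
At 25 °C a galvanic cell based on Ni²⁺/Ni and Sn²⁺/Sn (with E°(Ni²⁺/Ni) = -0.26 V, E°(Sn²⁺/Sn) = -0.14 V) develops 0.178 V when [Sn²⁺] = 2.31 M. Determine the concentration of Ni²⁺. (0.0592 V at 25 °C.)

From the Nernst equation, log Q = n(E° − E)/0.0592 = 2(0.12 − 0.178)/0.0592 = -1.959, so Q = 0.0110.
With Q = [Ni²⁺]/[Sn²⁺] and the known concentrations, [Ni²⁺] in the numerator gives [Ni²⁺] = 0.025 M.

0.025 M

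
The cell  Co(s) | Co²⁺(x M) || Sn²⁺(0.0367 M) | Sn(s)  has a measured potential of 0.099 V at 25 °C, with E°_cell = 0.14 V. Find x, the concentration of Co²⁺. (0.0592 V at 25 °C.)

0.89 M

From the Nernst equation, log Q = n(E° − E)/0.0592 = 2(0.14 − 0.099)/0.0592 = 1.385, so Q = 24.3.
With Q = [Co²⁺]/[Sn²⁺] and the known concentrations, [Co²⁺] in the numerator gives [Co²⁺] = 0.89 M.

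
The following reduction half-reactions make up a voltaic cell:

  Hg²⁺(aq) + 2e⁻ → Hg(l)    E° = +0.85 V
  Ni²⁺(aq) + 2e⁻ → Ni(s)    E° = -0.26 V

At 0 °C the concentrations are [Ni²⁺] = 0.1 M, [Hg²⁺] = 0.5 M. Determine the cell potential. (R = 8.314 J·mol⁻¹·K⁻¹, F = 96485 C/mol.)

The Hg²⁺/Hg couple has the higher reduction potential and acts as the cathode, so E°_cell = +0.85 − (-0.26) = 1.11 V.
Balancing electrons gives n = 2; the reaction quotient is Q = [Ni²⁺]/[Hg²⁺] = 0.200.
E = E° − (RT/nF) ln Q = 1.11 − (8.314×273)/(2×96485) × (-1.609) = 1.110 + 0.019 = 1.129 V.

1.13 V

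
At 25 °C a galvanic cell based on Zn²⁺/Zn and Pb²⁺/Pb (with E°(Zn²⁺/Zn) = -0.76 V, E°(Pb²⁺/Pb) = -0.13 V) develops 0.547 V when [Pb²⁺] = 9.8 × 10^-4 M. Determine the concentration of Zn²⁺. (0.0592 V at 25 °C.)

0.62 M

From the Nernst equation, log Q = n(E° − E)/0.0592 = 2(0.63 − 0.547)/0.0592 = 2.804, so Q = 637.
With Q = [Zn²⁺]/[Pb²⁺] and the known concentrations, [Zn²⁺] in the numerator gives [Zn²⁺] = 0.62 M.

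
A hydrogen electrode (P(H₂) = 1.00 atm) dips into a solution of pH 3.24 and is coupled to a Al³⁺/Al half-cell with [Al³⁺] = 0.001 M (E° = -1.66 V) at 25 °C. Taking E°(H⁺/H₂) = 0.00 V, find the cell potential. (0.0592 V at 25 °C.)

The hydrogen couple is the cathode, so E°_cell = 1.66 V; n = 6.
[H⁺] = 10^(−3.24) = 5.8 × 10^-4 M, and Q = [Al³⁺]^2·P(H₂)^3 / [H⁺]^6 = 2.75 × 10^13.
E = E° − (0.0592/6) log Q = 1.66 − (0.0592/6)(13.440) = 1.527 V.

1.53 V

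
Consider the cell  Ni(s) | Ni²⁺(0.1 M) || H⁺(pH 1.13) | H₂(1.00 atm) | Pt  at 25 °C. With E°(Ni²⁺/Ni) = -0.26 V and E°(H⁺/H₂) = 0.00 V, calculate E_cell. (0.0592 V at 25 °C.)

0.22 V

The hydrogen couple is the cathode, so E°_cell = 0.26 V; n = 2.
[H⁺] = 10^(−1.13) = 0.074 M, and Q = [Ni²⁺]·P(H₂) / [H⁺]^2 = 18.2.
E = E° − (0.0592/2) log Q = 0.26 − (0.0592/2)(1.260) = 0.223 V.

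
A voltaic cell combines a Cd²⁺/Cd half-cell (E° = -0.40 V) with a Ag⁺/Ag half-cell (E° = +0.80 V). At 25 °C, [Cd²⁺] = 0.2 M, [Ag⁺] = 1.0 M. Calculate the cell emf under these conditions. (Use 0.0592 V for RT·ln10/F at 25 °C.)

The Ag⁺/Ag couple has the higher reduction potential and acts as the cathode, so E°_cell = +0.80 − (-0.40) = 1.20 V.
Balancing electrons gives n = 2; the reaction quotient is Q = [Cd²⁺]/[Ag⁺]^2 = 0.200.
At 25 °C, E = E° − (0.0592/n) log Q = 1.20 − (0.0592/2)(-0.699) = 1.200 + 0.021 = 1.221 V.

1.22 V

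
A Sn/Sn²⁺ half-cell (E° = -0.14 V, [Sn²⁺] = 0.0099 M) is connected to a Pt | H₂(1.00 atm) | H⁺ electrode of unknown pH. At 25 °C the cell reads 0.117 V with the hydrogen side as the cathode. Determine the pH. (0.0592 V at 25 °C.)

pH = 1.39

E°_cell = 0.14 V and n = 2.
log Q = n(E° − E)/0.0592 = 2×(0.14 − 0.117)/0.0592 = 0.777.
With Q = [Sn²⁺]·P(H₂) / [H⁺]^2, solving for [H⁺] gives log[H⁺] = -1.391, so pH = 1.39.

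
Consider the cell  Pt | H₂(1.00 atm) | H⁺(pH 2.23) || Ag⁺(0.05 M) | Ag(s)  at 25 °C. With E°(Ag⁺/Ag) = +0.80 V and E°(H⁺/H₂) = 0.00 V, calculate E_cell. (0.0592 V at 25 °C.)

0.85 V

The Ag⁺/Ag couple is the cathode, so E°_cell = 0.80 V; n = 2.
[H⁺] = 10^(−2.23) = 0.0059 M, and Q = [H⁺]^2 / ([Ag⁺]^2·P(H₂)) = 0.0139.
E = E° − (0.0592/2) log Q = 0.80 − (0.0592/2)(-1.858) = 0.855 V.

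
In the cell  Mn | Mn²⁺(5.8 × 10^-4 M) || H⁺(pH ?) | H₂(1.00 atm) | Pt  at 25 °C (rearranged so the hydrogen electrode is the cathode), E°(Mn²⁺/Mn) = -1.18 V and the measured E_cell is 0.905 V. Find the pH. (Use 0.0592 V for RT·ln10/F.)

pH = 6.26

E°_cell = 1.18 V and n = 2.
log Q = n(E° − E)/0.0592 = 2×(1.18 − 0.905)/0.0592 = 9.291.
With Q = [Mn²⁺]·P(H₂) / [H⁺]^2, solving for [H⁺] gives log[H⁺] = -6.264, so pH = 6.26.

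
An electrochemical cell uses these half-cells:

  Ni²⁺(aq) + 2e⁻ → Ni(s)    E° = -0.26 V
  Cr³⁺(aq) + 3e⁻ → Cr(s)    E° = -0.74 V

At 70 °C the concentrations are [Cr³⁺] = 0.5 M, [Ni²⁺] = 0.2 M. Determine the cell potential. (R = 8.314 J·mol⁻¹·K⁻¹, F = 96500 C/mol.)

0.463 V

The Ni²⁺/Ni couple has the higher reduction potential and acts as the cathode, so E°_cell = -0.26 − (-0.74) = 0.48 V.
Balancing electrons gives n = 6; the reaction quotient is Q = [Cr³⁺]^2/[Ni²⁺]^3 = 31.2.
E = E° − (RT/nF) ln Q = 0.48 − (8.314×343)/(6×96500) × (3.442) = 0.480 − 0.017 = 0.463 V.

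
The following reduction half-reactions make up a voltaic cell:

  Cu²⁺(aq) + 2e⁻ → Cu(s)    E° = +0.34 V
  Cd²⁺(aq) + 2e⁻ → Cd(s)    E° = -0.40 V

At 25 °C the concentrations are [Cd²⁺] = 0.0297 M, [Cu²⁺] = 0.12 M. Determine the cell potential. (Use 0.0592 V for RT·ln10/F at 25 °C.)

0.758 V

The Cu²⁺/Cu couple has the higher reduction potential and acts as the cathode, so E°_cell = +0.34 − (-0.40) = 0.74 V.
Balancing electrons gives n = 2; the reaction quotient is Q = [Cd²⁺]/[Cu²⁺] = 0.248.
At 25 °C, E = E° − (0.0592/n) log Q = 0.74 − (0.0592/2)(-0.606) = 0.740 + 0.018 = 0.758 V.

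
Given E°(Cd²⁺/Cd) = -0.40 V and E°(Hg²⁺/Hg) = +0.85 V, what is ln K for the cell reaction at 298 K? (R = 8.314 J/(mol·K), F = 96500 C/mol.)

E°_cell = +0.85 − (-0.40) = 1.25 V, with n = 2 electrons transferred.
At equilibrium E = 0, so the Nernst equation gives ln K = nFE°/RT = (2)(96500)(1.25)/((8.314)(298)) = 97.37.

ln K = 97.4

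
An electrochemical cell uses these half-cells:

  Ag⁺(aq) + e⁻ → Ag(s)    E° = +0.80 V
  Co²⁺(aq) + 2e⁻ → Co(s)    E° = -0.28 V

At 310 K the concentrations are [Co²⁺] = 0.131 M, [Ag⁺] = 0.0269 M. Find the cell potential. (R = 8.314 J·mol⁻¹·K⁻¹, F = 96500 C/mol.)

1.01 V

The Ag⁺/Ag couple has the higher reduction potential and acts as the cathode, so E°_cell = +0.80 − (-0.28) = 1.08 V.
Balancing electrons gives n = 2; the reaction quotient is Q = [Co²⁺]/[Ag⁺]^2 = 181.
E = E° − (RT/nF) ln Q = 1.08 − (8.314×310)/(2×96500) × (5.199) = 1.080 − 0.069 = 1.011 V.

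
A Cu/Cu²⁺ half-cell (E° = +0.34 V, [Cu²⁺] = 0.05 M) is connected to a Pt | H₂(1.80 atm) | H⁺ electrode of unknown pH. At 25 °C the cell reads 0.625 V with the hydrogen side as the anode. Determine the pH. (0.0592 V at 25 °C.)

pH = 5.34

E°_cell = 0.34 V and n = 2.
log Q = n(E° − E)/0.0592 = 2×(0.34 − 0.625)/0.0592 = -9.628.
With Q = [H⁺]^2 / ([Cu²⁺]·P(H₂)), solving for [H⁺] gives log[H⁺] = -5.337, so pH = 5.34.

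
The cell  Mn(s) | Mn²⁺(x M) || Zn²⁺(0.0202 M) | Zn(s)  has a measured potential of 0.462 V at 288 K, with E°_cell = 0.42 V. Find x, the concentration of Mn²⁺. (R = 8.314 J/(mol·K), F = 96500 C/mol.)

From the Nernst equation, ln Q = nF(E° − E)/RT = 2×96500×(0.42 − 0.462)/(8.314×288) = -3.385, so Q = 0.0339.
With Q = [Mn²⁺]/[Zn²⁺] and the known concentrations, [Mn²⁺] in the numerator gives [Mn²⁺] = 6.8 × 10^-4 M.

6.8 × 10^-4 M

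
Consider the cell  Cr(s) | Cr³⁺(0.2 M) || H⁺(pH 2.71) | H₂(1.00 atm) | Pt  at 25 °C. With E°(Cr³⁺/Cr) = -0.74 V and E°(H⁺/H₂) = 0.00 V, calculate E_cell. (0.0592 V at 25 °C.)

The hydrogen couple is the cathode, so E°_cell = 0.74 V; n = 6.
[H⁺] = 10^(−2.71) = 0.0019 M, and Q = [Cr³⁺]^2·P(H₂)^3 / [H⁺]^6 = 7.28 × 10^14.
E = E° − (0.0592/6) log Q = 0.74 − (0.0592/6)(14.862) = 0.593 V.

0.59 V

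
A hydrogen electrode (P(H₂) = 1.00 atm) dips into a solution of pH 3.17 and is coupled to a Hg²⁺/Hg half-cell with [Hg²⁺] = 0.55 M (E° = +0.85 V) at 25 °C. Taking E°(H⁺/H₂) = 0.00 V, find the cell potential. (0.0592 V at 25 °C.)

1.03 V

The Hg²⁺/Hg couple is the cathode, so E°_cell = 0.85 V; n = 2.
[H⁺] = 10^(−3.17) = 6.8 × 10^-4 M, and Q = [H⁺]^2 / ([Hg²⁺]·P(H₂)) = 8.31 × 10^-7.
E = E° − (0.0592/2) log Q = 0.85 − (0.0592/2)(-6.080) = 1.030 V.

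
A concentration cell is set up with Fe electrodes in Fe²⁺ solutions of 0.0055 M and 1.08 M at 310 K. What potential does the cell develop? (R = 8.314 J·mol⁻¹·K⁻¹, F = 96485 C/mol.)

Both half-cells are Fe²⁺/Fe, so E°_cell = 0. The concentrated side is the cathode; the cell reaction moves Fe²⁺ from high to low concentration with n = 2.
Q = [Fe²⁺]_dilute/[Fe²⁺]_conc = 0.0055/1.08 = 0.00509.
E = 0 − (RT/nF) ln Q = −((8.314×310)/(2×96485))(-5.280) = 0.0705 V.

0.071 V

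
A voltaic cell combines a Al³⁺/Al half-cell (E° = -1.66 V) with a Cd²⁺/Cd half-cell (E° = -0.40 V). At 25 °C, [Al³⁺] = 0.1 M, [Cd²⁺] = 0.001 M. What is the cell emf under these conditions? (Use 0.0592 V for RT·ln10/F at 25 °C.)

1.19 V

The Cd²⁺/Cd couple has the higher reduction potential and acts as the cathode, so E°_cell = -0.40 − (-1.66) = 1.26 V.
Balancing electrons gives n = 6; the reaction quotient is Q = [Al³⁺]^2/[Cd²⁺]^3 = 1 × 10^7.
At 25 °C, E = E° − (0.0592/n) log Q = 1.26 − (0.0592/6)(7.000) = 1.260 − 0.069 = 1.191 V.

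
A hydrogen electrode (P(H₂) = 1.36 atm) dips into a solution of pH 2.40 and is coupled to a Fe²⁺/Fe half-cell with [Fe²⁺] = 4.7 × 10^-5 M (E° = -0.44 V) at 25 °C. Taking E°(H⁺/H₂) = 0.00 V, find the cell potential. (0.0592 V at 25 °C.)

The hydrogen couple is the cathode, so E°_cell = 0.44 V; n = 2.
[H⁺] = 10^(−2.40) = 0.0040 M, and Q = [Fe²⁺]·P(H₂) / [H⁺]^2 = 4.03.
E = E° − (0.0592/2) log Q = 0.44 − (0.0592/2)(0.606) = 0.422 V.

0.42 V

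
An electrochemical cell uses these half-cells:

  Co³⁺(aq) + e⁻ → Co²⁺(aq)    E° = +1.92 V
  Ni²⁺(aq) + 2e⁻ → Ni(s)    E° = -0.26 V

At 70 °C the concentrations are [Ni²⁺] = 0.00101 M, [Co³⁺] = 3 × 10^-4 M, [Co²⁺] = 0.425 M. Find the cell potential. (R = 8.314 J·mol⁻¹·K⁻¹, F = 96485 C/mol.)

2.07 V

The Co³⁺/Co²⁺ couple has the higher reduction potential and acts as the cathode, so E°_cell = +1.92 − (-0.26) = 2.18 V.
Balancing electrons gives n = 2; the reaction quotient is Q = [Ni²⁺]·[Co²⁺]^2/[Co³⁺]^2 = 2030.
E = E° − (RT/nF) ln Q = 2.18 − (8.314×343)/(2×96485) × (7.614) = 2.180 − 0.113 = 2.067 V.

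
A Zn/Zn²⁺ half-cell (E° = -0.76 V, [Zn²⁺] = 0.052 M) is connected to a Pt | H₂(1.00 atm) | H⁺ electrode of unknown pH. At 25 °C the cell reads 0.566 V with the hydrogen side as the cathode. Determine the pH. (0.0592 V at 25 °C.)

E°_cell = 0.76 V and n = 2.
log Q = n(E° − E)/0.0592 = 2×(0.76 − 0.566)/0.0592 = 6.554.
With Q = [Zn²⁺]·P(H₂) / [H⁺]^2, solving for [H⁺] gives log[H⁺] = -3.919, so pH = 3.92.

pH = 3.92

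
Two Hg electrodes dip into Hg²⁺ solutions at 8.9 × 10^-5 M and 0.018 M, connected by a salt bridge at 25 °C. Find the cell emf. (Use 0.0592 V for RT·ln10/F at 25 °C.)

Both half-cells are Hg²⁺/Hg, so E°_cell = 0. The concentrated side is the cathode; the cell reaction moves Hg²⁺ from high to low concentration with n = 2.
Q = [Hg²⁺]_dilute/[Hg²⁺]_conc = 8.9 × 10^-5/0.018 = 0.00494.
E = 0 − (0.0592/2) log Q = −(0.0592/2)(-2.306) = 0.0683 V.

0.068 V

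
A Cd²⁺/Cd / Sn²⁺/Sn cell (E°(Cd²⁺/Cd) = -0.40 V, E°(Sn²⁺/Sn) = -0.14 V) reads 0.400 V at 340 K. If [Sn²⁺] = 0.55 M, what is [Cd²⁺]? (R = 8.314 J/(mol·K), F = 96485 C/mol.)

3.9 × 10^-5 M

From the Nernst equation, ln Q = nF(E° − E)/RT = 2×96485×(0.26 − 0.400)/(8.314×340) = -9.557, so Q = 7.07 × 10^-5.
With Q = [Cd²⁺]/[Sn²⁺] and the known concentrations, [Cd²⁺] in the numerator gives [Cd²⁺] = 3.9 × 10^-5 M.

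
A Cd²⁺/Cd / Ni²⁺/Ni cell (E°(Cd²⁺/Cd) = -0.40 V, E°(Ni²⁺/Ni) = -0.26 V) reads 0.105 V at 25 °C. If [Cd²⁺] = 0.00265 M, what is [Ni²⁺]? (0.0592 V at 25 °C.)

From the Nernst equation, log Q = n(E° − E)/0.0592 = 2(0.14 − 0.105)/0.0592 = 1.182, so Q = 15.2.
With Q = [Cd²⁺]/[Ni²⁺] and the known concentrations, [Ni²⁺] in the denominator gives [Ni²⁺] = 1.7 × 10^-4 M.

1.7 × 10^-4 M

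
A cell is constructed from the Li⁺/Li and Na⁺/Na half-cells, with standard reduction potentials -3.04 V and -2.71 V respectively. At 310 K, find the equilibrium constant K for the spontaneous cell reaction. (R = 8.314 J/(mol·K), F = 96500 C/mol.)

E°_cell = -2.71 − (-3.04) = 0.33 V, with n = 1 electron transferred.
At equilibrium E = 0, so the Nernst equation gives ln K = nFE°/RT = (1)(96500)(0.33)/((8.314)(310)) = 12.36.
K = e^12.36 = 2.3 × 10^5.

2.3 × 10^5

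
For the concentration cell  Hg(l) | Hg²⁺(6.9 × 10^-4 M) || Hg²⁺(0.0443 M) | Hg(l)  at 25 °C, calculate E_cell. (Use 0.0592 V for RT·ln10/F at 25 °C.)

0.054 V

Both half-cells are Hg²⁺/Hg, so E°_cell = 0. The concentrated side is the cathode; the cell reaction moves Hg²⁺ from high to low concentration with n = 2.
Q = [Hg²⁺]_dilute/[Hg²⁺]_conc = 6.9 × 10^-4/0.0443 = 0.0156.
E = 0 − (0.0592/2) log Q = −(0.0592/2)(-1.808) = 0.0535 V.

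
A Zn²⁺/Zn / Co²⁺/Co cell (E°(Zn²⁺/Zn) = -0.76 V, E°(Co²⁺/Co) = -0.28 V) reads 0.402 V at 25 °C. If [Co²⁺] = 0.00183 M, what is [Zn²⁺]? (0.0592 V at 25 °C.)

0.79 M

From the Nernst equation, log Q = n(E° − E)/0.0592 = 2(0.48 − 0.402)/0.0592 = 2.635, so Q = 432.
With Q = [Zn²⁺]/[Co²⁺] and the known concentrations, [Zn²⁺] in the numerator gives [Zn²⁺] = 0.79 M.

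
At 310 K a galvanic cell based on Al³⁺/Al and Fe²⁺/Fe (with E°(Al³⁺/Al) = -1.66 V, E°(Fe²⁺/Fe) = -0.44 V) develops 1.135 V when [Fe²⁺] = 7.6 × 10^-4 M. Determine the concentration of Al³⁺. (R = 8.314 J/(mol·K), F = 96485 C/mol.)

From the Nernst equation, ln Q = nF(E° − E)/RT = 6×96485×(1.22 − 1.135)/(8.314×310) = 19.092, so Q = 1.96 × 10^8.
With Q = [Al³⁺]^2/[Fe²⁺]^3 and the known concentrations, [Al³⁺]^2 in the numerator gives [Al³⁺] = 0.29 M.

0.29 M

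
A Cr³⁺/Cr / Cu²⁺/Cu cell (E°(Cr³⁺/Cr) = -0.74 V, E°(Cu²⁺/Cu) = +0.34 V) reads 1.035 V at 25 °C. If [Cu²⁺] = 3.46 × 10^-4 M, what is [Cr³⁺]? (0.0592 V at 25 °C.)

0.0012 M

From the Nernst equation, log Q = n(E° − E)/0.0592 = 6(1.08 − 1.035)/0.0592 = 4.561, so Q = 3.64 × 10^4.
With Q = [Cr³⁺]^2/[Cu²⁺]^3 and the known concentrations, [Cr³⁺]^2 in the numerator gives [Cr³⁺] = 0.0012 M.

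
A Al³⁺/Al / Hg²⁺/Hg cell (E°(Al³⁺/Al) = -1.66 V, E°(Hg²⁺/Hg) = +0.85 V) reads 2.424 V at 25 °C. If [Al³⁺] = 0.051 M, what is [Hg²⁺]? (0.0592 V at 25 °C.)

1.7 × 10^-4 M

From the Nernst equation, log Q = n(E° − E)/0.0592 = 6(2.51 − 2.424)/0.0592 = 8.716, so Q = 5.2 × 10^8.
With Q = [Al³⁺]^2/[Hg²⁺]^3 and the known concentrations, [Hg²⁺]^3 in the denominator gives [Hg²⁺] = 1.7 × 10^-4 M.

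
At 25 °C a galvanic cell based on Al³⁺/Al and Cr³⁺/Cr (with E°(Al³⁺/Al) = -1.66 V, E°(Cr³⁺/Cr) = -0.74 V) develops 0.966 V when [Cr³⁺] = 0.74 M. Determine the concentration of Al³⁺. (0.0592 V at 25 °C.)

From the Nernst equation, log Q = n(E° − E)/0.0592 = 3(0.92 − 0.966)/0.0592 = -2.331, so Q = 0.00467.
With Q = [Al³⁺]/[Cr³⁺] and the known concentrations, [Al³⁺] in the numerator gives [Al³⁺] = 0.0035 M.

0.0035 M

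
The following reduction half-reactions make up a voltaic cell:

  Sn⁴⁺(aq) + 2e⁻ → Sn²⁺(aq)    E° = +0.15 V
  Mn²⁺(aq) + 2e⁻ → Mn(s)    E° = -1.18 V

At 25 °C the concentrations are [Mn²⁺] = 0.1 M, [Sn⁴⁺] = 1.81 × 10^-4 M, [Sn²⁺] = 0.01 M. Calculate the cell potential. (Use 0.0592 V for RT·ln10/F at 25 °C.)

1.31 V

The Sn⁴⁺/Sn²⁺ couple has the higher reduction potential and acts as the cathode, so E°_cell = +0.15 − (-1.18) = 1.33 V.
Balancing electrons gives n = 2; the reaction quotient is Q = [Mn²⁺]·[Sn²⁺]/[Sn⁴⁺] = 5.52.
At 25 °C, E = E° − (0.0592/n) log Q = 1.33 − (0.0592/2)(0.742) = 1.330 − 0.022 = 1.308 V.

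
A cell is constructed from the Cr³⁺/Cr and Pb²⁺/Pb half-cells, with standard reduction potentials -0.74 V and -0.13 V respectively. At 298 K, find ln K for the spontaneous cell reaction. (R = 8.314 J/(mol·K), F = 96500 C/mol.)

ln K = 142.6

E°_cell = -0.13 − (-0.74) = 0.61 V, with n = 6 electrons transferred.
At equilibrium E = 0, so the Nernst equation gives ln K = nFE°/RT = (6)(96500)(0.61)/((8.314)(298)) = 142.55.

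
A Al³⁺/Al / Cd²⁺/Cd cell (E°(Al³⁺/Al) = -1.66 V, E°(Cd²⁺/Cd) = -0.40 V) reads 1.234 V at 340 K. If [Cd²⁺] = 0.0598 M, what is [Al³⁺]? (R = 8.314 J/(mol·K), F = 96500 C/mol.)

From the Nernst equation, ln Q = nF(E° − E)/RT = 6×96500×(1.26 − 1.234)/(8.314×340) = 5.326, so Q = 206.
With Q = [Al³⁺]^2/[Cd²⁺]^3 and the known concentrations, [Al³⁺]^2 in the numerator gives [Al³⁺] = 0.21 M.

0.21 M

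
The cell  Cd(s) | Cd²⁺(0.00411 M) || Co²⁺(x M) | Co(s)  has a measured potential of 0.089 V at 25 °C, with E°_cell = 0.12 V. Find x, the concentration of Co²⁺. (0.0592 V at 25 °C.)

3.7 × 10^-4 M

From the Nernst equation, log Q = n(E° − E)/0.0592 = 2(0.12 − 0.089)/0.0592 = 1.047, so Q = 11.2.
With Q = [Cd²⁺]/[Co²⁺] and the known concentrations, [Co²⁺] in the denominator gives [Co²⁺] = 3.7 × 10^-4 M.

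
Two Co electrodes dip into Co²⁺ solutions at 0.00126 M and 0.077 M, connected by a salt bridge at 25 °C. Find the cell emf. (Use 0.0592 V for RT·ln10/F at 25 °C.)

0.053 V

Both half-cells are Co²⁺/Co, so E°_cell = 0. The concentrated side is the cathode; the cell reaction moves Co²⁺ from high to low concentration with n = 2.
Q = [Co²⁺]_dilute/[Co²⁺]_conc = 0.00126/0.077 = 0.0164.
E = 0 − (0.0592/2) log Q = −(0.0592/2)(-1.786) = 0.0529 V.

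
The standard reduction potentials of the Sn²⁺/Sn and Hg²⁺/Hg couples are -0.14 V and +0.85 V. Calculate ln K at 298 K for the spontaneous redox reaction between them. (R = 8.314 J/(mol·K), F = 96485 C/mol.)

E°_cell = +0.85 − (-0.14) = 0.99 V, with n = 2 electrons transferred.
At equilibrium E = 0, so the Nernst equation gives ln K = nFE°/RT = (2)(96485)(0.99)/((8.314)(298)) = 77.11.

ln K = 77.1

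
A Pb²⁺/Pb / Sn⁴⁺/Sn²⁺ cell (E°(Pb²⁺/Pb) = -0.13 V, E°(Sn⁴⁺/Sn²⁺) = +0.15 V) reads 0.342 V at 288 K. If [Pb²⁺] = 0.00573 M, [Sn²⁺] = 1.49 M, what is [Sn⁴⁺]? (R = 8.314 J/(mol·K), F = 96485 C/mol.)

1.3 M

From the Nernst equation, ln Q = nF(E° − E)/RT = 2×96485×(0.28 − 0.342)/(8.314×288) = -4.997, so Q = 0.00676.
With Q = [Pb²⁺]·[Sn²⁺]/[Sn⁴⁺] and the known concentrations, [Sn⁴⁺] in the denominator gives [Sn⁴⁺] = 1.3 M.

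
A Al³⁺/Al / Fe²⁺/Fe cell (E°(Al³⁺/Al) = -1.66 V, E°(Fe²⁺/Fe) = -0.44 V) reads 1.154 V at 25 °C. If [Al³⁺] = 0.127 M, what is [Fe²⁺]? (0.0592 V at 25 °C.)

From the Nernst equation, log Q = n(E° − E)/0.0592 = 6(1.22 − 1.154)/0.0592 = 6.689, so Q = 4.89 × 10^6.
With Q = [Al³⁺]^2/[Fe²⁺]^3 and the known concentrations, [Fe²⁺]^3 in the denominator gives [Fe²⁺] = 0.0015 M.

0.0015 M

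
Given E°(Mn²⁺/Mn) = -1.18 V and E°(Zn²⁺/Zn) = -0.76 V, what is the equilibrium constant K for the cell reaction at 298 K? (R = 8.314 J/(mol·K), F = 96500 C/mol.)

E°_cell = -0.76 − (-1.18) = 0.42 V, with n = 2 electrons transferred.
At equilibrium E = 0, so the Nernst equation gives ln K = nFE°/RT = (2)(96500)(0.42)/((8.314)(298)) = 32.72.
K = e^32.72 = 1.6 × 10^14.

1.6 × 10^14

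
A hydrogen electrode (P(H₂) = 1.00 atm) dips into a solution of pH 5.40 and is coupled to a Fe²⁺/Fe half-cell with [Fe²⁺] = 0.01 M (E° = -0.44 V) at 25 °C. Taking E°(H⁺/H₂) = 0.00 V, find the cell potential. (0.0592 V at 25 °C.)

0.18 V

The hydrogen couple is the cathode, so E°_cell = 0.44 V; n = 2.
[H⁺] = 10^(−5.40) = 4 × 10^-6 M, and Q = [Fe²⁺]·P(H₂) / [H⁺]^2 = 6.31 × 10^8.
E = E° − (0.0592/2) log Q = 0.44 − (0.0592/2)(8.800) = 0.180 V.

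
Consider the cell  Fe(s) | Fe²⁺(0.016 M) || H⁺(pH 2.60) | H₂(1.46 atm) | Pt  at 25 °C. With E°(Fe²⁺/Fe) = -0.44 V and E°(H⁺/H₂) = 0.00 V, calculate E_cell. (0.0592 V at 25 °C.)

0.33 V

The hydrogen couple is the cathode, so E°_cell = 0.44 V; n = 2.
[H⁺] = 10^(−2.60) = 0.0025 M, and Q = [Fe²⁺]·P(H₂) / [H⁺]^2 = 3700.
E = E° − (0.0592/2) log Q = 0.44 − (0.0592/2)(3.568) = 0.334 V.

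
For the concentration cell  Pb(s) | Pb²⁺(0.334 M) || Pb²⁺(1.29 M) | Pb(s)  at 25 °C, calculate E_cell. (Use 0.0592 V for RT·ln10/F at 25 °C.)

Both half-cells are Pb²⁺/Pb, so E°_cell = 0. The concentrated side is the cathode; the cell reaction moves Pb²⁺ from high to low concentration with n = 2.
Q = [Pb²⁺]_dilute/[Pb²⁺]_conc = 0.334/1.29 = 0.259.
E = 0 − (0.0592/2) log Q = −(0.0592/2)(-0.587) = 0.0174 V.

0.017 V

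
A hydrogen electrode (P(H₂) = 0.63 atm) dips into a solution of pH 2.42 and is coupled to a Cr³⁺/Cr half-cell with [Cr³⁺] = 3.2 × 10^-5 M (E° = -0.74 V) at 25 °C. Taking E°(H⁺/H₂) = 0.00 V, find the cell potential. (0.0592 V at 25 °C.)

The hydrogen couple is the cathode, so E°_cell = 0.74 V; n = 6.
[H⁺] = 10^(−2.42) = 0.0038 M, and Q = [Cr³⁺]^2·P(H₂)^3 / [H⁺]^6 = 8.48 × 10^4.
E = E° − (0.0592/6) log Q = 0.74 − (0.0592/6)(4.928) = 0.691 V.

0.69 V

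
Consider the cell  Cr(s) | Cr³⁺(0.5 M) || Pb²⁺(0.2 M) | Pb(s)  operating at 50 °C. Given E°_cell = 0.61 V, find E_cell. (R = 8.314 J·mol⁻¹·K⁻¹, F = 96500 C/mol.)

0.594 V

Balancing electrons gives n = 6; the reaction quotient is Q = [Cr³⁺]^2/[Pb²⁺]^3 = 31.2.
E = E° − (RT/nF) ln Q = 0.61 − (8.314×323)/(6×96500) × (3.442) = 0.610 − 0.016 = 0.594 V.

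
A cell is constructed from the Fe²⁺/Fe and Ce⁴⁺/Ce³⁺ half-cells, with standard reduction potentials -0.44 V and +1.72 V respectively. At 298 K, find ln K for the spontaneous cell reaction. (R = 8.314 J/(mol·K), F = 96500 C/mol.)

E°_cell = +1.72 − (-0.44) = 2.16 V, with n = 2 electrons transferred.
At equilibrium E = 0, so the Nernst equation gives ln K = nFE°/RT = (2)(96500)(2.16)/((8.314)(298)) = 168.26.

ln K = 168.3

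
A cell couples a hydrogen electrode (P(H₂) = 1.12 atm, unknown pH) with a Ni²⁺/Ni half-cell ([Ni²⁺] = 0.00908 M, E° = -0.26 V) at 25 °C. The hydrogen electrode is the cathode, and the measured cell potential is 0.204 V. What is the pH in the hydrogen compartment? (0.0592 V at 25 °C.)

pH = 1.94

E°_cell = 0.26 V and n = 2.
log Q = n(E° − E)/0.0592 = 2×(0.26 − 0.204)/0.0592 = 1.892.
With Q = [Ni²⁺]·P(H₂) / [H⁺]^2, solving for [H⁺] gives log[H⁺] = -1.942, so pH = 1.94.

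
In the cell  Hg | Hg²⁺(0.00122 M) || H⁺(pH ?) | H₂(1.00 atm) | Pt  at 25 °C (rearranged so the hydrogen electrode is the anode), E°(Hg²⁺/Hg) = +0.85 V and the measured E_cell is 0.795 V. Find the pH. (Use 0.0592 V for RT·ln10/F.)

pH = 0.53

E°_cell = 0.85 V and n = 2.
log Q = n(E° − E)/0.0592 = 2×(0.85 − 0.795)/0.0592 = 1.858.
With Q = [H⁺]^2 / ([Hg²⁺]·P(H₂)), solving for [H⁺] gives log[H⁺] = -0.528, so pH = 0.53.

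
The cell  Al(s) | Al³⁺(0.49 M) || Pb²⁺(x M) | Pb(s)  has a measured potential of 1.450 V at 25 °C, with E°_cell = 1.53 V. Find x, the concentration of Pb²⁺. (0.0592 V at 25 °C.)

From the Nernst equation, log Q = n(E° − E)/0.0592 = 6(1.53 − 1.450)/0.0592 = 8.108, so Q = 1.28 × 10^8.
With Q = [Al³⁺]^2/[Pb²⁺]^3 and the known concentrations, [Pb²⁺]^3 in the denominator gives [Pb²⁺] = 0.0012 M.

0.0012 M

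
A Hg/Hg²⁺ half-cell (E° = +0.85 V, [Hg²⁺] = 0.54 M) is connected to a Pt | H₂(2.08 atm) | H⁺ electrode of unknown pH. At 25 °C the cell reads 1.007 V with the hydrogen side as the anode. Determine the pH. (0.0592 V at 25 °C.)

E°_cell = 0.85 V and n = 2.
log Q = n(E° − E)/0.0592 = 2×(0.85 − 1.007)/0.0592 = -5.304.
With Q = [H⁺]^2 / ([Hg²⁺]·P(H₂)), solving for [H⁺] gives log[H⁺] = -2.627, so pH = 2.63.

pH = 2.63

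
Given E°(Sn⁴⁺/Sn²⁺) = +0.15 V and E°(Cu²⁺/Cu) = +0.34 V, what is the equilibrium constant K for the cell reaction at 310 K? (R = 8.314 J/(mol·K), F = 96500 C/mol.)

1.5 × 10^6

E°_cell = +0.34 − (+0.15) = 0.19 V, with n = 2 electrons transferred.
At equilibrium E = 0, so the Nernst equation gives ln K = nFE°/RT = (2)(96500)(0.19)/((8.314)(310)) = 14.23.
K = e^14.23 = 1.5 × 10^6.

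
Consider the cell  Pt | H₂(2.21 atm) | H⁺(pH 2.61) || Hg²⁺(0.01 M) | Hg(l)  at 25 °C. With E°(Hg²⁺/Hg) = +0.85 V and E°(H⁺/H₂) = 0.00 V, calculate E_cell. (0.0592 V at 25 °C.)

0.96 V

The Hg²⁺/Hg couple is the cathode, so E°_cell = 0.85 V; n = 2.
[H⁺] = 10^(−2.61) = 0.0025 M, and Q = [H⁺]^2 / ([Hg²⁺]·P(H₂)) = 2.73 × 10^-4.
E = E° − (0.0592/2) log Q = 0.85 − (0.0592/2)(-3.564) = 0.955 V.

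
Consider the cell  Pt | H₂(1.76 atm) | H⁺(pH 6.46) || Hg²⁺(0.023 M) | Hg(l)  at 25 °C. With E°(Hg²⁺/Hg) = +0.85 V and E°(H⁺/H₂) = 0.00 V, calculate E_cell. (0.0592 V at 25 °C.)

1.19 V

The Hg²⁺/Hg couple is the cathode, so E°_cell = 0.85 V; n = 2.
[H⁺] = 10^(−6.46) = 3.5 × 10^-7 M, and Q = [H⁺]^2 / ([Hg²⁺]·P(H₂)) = 2.97 × 10^-12.
E = E° − (0.0592/2) log Q = 0.85 − (0.0592/2)(-11.527) = 1.191 V.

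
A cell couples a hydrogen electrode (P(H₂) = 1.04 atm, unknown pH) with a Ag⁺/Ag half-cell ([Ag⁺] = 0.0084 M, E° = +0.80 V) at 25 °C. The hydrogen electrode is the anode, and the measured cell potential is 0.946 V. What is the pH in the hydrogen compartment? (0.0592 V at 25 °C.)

pH = 4.53

E°_cell = 0.80 V and n = 2.
log Q = n(E° − E)/0.0592 = 2×(0.80 − 0.946)/0.0592 = -4.932.
With Q = [H⁺]^2 / ([Ag⁺]^2·P(H₂)), solving for [H⁺] gives log[H⁺] = -4.533, so pH = 4.53.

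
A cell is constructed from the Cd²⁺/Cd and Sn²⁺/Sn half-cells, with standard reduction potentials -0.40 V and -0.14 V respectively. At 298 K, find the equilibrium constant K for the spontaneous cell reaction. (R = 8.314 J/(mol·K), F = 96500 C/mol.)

6.3 × 10^8

E°_cell = -0.14 − (-0.40) = 0.26 V, with n = 2 electrons transferred.
At equilibrium E = 0, so the Nernst equation gives ln K = nFE°/RT = (2)(96500)(0.26)/((8.314)(298)) = 20.25.
K = e^20.25 = 6.3 × 10^8.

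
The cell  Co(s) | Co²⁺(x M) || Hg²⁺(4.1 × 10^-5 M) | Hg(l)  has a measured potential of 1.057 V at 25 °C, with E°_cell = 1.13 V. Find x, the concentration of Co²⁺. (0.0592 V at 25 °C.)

From the Nernst equation, log Q = n(E° − E)/0.0592 = 2(1.13 − 1.057)/0.0592 = 2.466, so Q = 293.
With Q = [Co²⁺]/[Hg²⁺] and the known concentrations, [Co²⁺] in the numerator gives [Co²⁺] = 0.012 M.

0.012 M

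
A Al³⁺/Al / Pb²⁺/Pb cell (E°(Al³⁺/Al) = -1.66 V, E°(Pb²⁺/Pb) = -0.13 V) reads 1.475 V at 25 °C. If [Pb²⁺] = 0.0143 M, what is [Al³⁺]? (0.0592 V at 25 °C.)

1.0 M

From the Nernst equation, log Q = n(E° − E)/0.0592 = 6(1.53 − 1.475)/0.0592 = 5.574, so Q = 3.75 × 10^5.
With Q = [Al³⁺]^2/[Pb²⁺]^3 and the known concentrations, [Al³⁺]^2 in the numerator gives [Al³⁺] = 1.0 M.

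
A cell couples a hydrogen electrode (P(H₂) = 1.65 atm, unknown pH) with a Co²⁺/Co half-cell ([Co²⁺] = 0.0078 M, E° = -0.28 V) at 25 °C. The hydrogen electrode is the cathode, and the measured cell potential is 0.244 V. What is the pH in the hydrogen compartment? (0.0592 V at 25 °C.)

E°_cell = 0.28 V and n = 2.
log Q = n(E° − E)/0.0592 = 2×(0.28 − 0.244)/0.0592 = 1.216.
With Q = [Co²⁺]·P(H₂) / [H⁺]^2, solving for [H⁺] gives log[H⁺] = -1.553, so pH = 1.55.

pH = 1.55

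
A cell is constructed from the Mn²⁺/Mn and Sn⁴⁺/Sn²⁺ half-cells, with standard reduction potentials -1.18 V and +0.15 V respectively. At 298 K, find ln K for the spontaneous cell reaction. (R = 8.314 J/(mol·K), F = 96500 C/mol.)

E°_cell = +0.15 − (-1.18) = 1.33 V, with n = 2 electrons transferred.
At equilibrium E = 0, so the Nernst equation gives ln K = nFE°/RT = (2)(96500)(1.33)/((8.314)(298)) = 103.61.

ln K = 103.6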